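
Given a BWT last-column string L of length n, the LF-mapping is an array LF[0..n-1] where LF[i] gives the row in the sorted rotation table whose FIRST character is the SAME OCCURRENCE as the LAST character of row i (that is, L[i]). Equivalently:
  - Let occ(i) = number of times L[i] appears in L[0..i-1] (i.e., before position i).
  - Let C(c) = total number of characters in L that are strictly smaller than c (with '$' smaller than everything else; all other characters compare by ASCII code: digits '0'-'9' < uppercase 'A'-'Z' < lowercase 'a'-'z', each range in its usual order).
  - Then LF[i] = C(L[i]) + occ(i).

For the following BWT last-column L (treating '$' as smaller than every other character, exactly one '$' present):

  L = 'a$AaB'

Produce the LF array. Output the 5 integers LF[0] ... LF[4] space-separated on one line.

Char counts: '$':1, 'A':1, 'B':1, 'a':2
C (first-col start): C('$')=0, C('A')=1, C('B')=2, C('a')=3
L[0]='a': occ=0, LF[0]=C('a')+0=3+0=3
L[1]='$': occ=0, LF[1]=C('$')+0=0+0=0
L[2]='A': occ=0, LF[2]=C('A')+0=1+0=1
L[3]='a': occ=1, LF[3]=C('a')+1=3+1=4
L[4]='B': occ=0, LF[4]=C('B')+0=2+0=2

Answer: 3 0 1 4 2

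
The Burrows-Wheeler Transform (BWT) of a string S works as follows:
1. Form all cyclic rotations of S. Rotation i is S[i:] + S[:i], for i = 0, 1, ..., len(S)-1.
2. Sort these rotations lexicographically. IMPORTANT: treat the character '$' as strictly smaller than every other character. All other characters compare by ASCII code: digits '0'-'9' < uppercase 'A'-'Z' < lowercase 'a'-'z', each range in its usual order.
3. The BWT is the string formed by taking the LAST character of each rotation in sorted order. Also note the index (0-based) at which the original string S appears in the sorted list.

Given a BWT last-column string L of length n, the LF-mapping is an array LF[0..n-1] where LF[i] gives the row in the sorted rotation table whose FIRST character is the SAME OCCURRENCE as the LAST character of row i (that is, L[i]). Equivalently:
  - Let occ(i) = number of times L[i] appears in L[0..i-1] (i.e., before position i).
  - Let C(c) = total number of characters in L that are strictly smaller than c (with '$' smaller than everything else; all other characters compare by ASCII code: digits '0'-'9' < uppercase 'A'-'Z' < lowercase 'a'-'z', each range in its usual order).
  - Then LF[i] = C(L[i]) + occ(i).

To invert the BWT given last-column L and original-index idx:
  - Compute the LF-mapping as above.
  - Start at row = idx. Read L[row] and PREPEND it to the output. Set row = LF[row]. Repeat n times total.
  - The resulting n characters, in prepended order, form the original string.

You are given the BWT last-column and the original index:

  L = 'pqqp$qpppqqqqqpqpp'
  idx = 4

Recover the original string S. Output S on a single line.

Answer: ppqqqpppqqppqqqqp$

Derivation:
LF mapping: 1 9 10 2 0 11 3 4 5 12 13 14 15 16 6 17 7 8
Walk LF starting at row 4, prepending L[row]:
  step 1: row=4, L[4]='$', prepend. Next row=LF[4]=0
  step 2: row=0, L[0]='p', prepend. Next row=LF[0]=1
  step 3: row=1, L[1]='q', prepend. Next row=LF[1]=9
  step 4: row=9, L[9]='q', prepend. Next row=LF[9]=12
  step 5: row=12, L[12]='q', prepend. Next row=LF[12]=15
  step 6: row=15, L[15]='q', prepend. Next row=LF[15]=17
  step 7: row=17, L[17]='p', prepend. Next row=LF[17]=8
  step 8: row=8, L[8]='p', prepend. Next row=LF[8]=5
  step 9: row=5, L[5]='q', prepend. Next row=LF[5]=11
  step 10: row=11, L[11]='q', prepend. Next row=LF[11]=14
  step 11: row=14, L[14]='p', prepend. Next row=LF[14]=6
  step 12: row=6, L[6]='p', prepend. Next row=LF[6]=3
  step 13: row=3, L[3]='p', prepend. Next row=LF[3]=2
  step 14: row=2, L[2]='q', prepend. Next row=LF[2]=10
  step 15: row=10, L[10]='q', prepend. Next row=LF[10]=13
  step 16: row=13, L[13]='q', prepend. Next row=LF[13]=16
  step 17: row=16, L[16]='p', prepend. Next row=LF[16]=7
  step 18: row=7, L[7]='p', prepend. Next row=LF[7]=4
Reversed output: ppqqqpppqqppqqqqp$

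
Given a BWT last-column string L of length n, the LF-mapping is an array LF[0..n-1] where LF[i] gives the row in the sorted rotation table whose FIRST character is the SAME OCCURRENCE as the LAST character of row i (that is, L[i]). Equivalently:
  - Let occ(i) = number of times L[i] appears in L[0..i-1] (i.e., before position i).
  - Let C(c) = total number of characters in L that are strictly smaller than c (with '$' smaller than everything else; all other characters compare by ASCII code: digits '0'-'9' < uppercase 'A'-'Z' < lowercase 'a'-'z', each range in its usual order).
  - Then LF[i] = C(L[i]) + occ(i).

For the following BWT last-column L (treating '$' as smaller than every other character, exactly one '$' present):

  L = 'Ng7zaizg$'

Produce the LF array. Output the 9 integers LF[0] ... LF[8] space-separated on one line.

Char counts: '$':1, '7':1, 'N':1, 'a':1, 'g':2, 'i':1, 'z':2
C (first-col start): C('$')=0, C('7')=1, C('N')=2, C('a')=3, C('g')=4, C('i')=6, C('z')=7
L[0]='N': occ=0, LF[0]=C('N')+0=2+0=2
L[1]='g': occ=0, LF[1]=C('g')+0=4+0=4
L[2]='7': occ=0, LF[2]=C('7')+0=1+0=1
L[3]='z': occ=0, LF[3]=C('z')+0=7+0=7
L[4]='a': occ=0, LF[4]=C('a')+0=3+0=3
L[5]='i': occ=0, LF[5]=C('i')+0=6+0=6
L[6]='z': occ=1, LF[6]=C('z')+1=7+1=8
L[7]='g': occ=1, LF[7]=C('g')+1=4+1=5
L[8]='$': occ=0, LF[8]=C('$')+0=0+0=0

Answer: 2 4 1 7 3 6 8 5 0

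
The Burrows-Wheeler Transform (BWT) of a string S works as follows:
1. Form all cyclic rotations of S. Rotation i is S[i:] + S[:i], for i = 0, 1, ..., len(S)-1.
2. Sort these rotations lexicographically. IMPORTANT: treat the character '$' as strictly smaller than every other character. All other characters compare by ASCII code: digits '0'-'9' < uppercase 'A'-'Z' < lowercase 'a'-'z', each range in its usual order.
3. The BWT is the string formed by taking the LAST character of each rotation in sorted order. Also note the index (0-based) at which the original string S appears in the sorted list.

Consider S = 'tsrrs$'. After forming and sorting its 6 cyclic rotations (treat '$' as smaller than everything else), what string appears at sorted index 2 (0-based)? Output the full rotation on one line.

Answer: rs$tsr

Derivation:
All 6 rotations (rotation i = S[i:]+S[:i]):
  rot[0] = tsrrs$
  rot[1] = srrs$t
  rot[2] = rrs$ts
  rot[3] = rs$tsr
  rot[4] = s$tsrr
  rot[5] = $tsrrs
Sorted (with $ < everything):
  sorted[0] = $tsrrs
  sorted[1] = rrs$ts
  sorted[2] = rs$tsr
  sorted[3] = s$tsrr
  sorted[4] = srrs$t
  sorted[5] = tsrrs$
sorted[2] = rs$tsr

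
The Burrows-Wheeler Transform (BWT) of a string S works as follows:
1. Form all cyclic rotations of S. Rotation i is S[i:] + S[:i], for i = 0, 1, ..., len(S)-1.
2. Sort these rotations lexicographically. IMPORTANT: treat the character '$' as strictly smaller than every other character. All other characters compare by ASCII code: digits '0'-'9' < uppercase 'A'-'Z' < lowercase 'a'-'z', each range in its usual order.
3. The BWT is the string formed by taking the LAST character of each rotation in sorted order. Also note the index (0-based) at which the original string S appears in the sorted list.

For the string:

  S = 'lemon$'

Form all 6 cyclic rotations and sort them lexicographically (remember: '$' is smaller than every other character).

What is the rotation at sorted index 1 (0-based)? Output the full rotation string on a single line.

Answer: emon$l

Derivation:
All 6 rotations (rotation i = S[i:]+S[:i]):
  rot[0] = lemon$
  rot[1] = emon$l
  rot[2] = mon$le
  rot[3] = on$lem
  rot[4] = n$lemo
  rot[5] = $lemon
Sorted (with $ < everything):
  sorted[0] = $lemon
  sorted[1] = emon$l
  sorted[2] = lemon$
  sorted[3] = mon$le
  sorted[4] = n$lemo
  sorted[5] = on$lem
sorted[1] = emon$l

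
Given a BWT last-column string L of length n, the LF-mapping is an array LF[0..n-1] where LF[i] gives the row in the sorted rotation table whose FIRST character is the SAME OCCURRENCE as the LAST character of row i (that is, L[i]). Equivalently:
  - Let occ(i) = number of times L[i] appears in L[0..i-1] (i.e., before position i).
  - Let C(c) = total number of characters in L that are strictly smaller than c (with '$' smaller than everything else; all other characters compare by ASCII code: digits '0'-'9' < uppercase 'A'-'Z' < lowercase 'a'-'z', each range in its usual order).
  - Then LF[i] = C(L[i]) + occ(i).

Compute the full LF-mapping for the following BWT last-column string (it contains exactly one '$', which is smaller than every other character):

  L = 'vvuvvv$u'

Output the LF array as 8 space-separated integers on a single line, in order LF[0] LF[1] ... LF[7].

Char counts: '$':1, 'u':2, 'v':5
C (first-col start): C('$')=0, C('u')=1, C('v')=3
L[0]='v': occ=0, LF[0]=C('v')+0=3+0=3
L[1]='v': occ=1, LF[1]=C('v')+1=3+1=4
L[2]='u': occ=0, LF[2]=C('u')+0=1+0=1
L[3]='v': occ=2, LF[3]=C('v')+2=3+2=5
L[4]='v': occ=3, LF[4]=C('v')+3=3+3=6
L[5]='v': occ=4, LF[5]=C('v')+4=3+4=7
L[6]='$': occ=0, LF[6]=C('$')+0=0+0=0
L[7]='u': occ=1, LF[7]=C('u')+1=1+1=2

Answer: 3 4 1 5 6 7 0 2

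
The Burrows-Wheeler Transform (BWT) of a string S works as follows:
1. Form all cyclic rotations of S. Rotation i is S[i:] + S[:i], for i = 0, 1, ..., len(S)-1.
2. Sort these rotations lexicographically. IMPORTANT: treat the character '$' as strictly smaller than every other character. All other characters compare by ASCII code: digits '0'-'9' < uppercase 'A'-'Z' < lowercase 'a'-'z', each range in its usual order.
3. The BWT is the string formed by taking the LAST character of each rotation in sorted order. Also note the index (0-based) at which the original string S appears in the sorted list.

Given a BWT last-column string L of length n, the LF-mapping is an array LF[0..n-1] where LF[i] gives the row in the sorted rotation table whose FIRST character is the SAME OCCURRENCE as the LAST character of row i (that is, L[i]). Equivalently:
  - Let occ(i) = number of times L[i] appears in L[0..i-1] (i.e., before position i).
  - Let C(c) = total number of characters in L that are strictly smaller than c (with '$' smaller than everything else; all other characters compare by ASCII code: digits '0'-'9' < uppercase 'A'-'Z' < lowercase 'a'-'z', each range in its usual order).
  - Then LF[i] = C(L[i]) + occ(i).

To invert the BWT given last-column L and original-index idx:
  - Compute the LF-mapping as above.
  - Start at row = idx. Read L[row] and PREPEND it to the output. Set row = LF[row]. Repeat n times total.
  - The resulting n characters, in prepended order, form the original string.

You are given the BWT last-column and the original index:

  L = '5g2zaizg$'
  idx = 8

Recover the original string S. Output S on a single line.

LF mapping: 2 4 1 7 3 6 8 5 0
Walk LF starting at row 8, prepending L[row]:
  step 1: row=8, L[8]='$', prepend. Next row=LF[8]=0
  step 2: row=0, L[0]='5', prepend. Next row=LF[0]=2
  step 3: row=2, L[2]='2', prepend. Next row=LF[2]=1
  step 4: row=1, L[1]='g', prepend. Next row=LF[1]=4
  step 5: row=4, L[4]='a', prepend. Next row=LF[4]=3
  step 6: row=3, L[3]='z', prepend. Next row=LF[3]=7
  step 7: row=7, L[7]='g', prepend. Next row=LF[7]=5
  step 8: row=5, L[5]='i', prepend. Next row=LF[5]=6
  step 9: row=6, L[6]='z', prepend. Next row=LF[6]=8
Reversed output: zigzag25$

Answer: zigzag25$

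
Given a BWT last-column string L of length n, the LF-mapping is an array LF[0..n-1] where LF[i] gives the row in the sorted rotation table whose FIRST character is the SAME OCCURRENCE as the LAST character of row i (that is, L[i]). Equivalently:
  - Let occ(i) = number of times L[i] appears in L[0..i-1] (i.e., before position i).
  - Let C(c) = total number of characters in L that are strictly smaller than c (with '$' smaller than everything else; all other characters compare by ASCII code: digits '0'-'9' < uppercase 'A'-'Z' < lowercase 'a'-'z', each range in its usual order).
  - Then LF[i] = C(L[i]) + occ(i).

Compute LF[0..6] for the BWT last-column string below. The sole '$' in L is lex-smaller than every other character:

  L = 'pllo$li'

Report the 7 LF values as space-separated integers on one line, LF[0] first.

Answer: 6 2 3 5 0 4 1

Derivation:
Char counts: '$':1, 'i':1, 'l':3, 'o':1, 'p':1
C (first-col start): C('$')=0, C('i')=1, C('l')=2, C('o')=5, C('p')=6
L[0]='p': occ=0, LF[0]=C('p')+0=6+0=6
L[1]='l': occ=0, LF[1]=C('l')+0=2+0=2
L[2]='l': occ=1, LF[2]=C('l')+1=2+1=3
L[3]='o': occ=0, LF[3]=C('o')+0=5+0=5
L[4]='$': occ=0, LF[4]=C('$')+0=0+0=0
L[5]='l': occ=2, LF[5]=C('l')+2=2+2=4
L[6]='i': occ=0, LF[6]=C('i')+0=1+0=1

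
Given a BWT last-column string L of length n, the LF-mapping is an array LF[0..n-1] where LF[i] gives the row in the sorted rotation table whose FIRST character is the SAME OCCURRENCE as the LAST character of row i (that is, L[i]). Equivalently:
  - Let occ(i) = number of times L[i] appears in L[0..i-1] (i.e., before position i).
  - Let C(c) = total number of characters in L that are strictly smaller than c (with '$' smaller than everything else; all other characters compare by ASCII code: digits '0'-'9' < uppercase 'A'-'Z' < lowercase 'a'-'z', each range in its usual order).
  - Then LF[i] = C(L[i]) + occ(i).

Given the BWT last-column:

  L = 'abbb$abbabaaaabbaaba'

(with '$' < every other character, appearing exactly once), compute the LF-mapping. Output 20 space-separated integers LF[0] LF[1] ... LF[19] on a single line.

Char counts: '$':1, 'a':10, 'b':9
C (first-col start): C('$')=0, C('a')=1, C('b')=11
L[0]='a': occ=0, LF[0]=C('a')+0=1+0=1
L[1]='b': occ=0, LF[1]=C('b')+0=11+0=11
L[2]='b': occ=1, LF[2]=C('b')+1=11+1=12
L[3]='b': occ=2, LF[3]=C('b')+2=11+2=13
L[4]='$': occ=0, LF[4]=C('$')+0=0+0=0
L[5]='a': occ=1, LF[5]=C('a')+1=1+1=2
L[6]='b': occ=3, LF[6]=C('b')+3=11+3=14
L[7]='b': occ=4, LF[7]=C('b')+4=11+4=15
L[8]='a': occ=2, LF[8]=C('a')+2=1+2=3
L[9]='b': occ=5, LF[9]=C('b')+5=11+5=16
L[10]='a': occ=3, LF[10]=C('a')+3=1+3=4
L[11]='a': occ=4, LF[11]=C('a')+4=1+4=5
L[12]='a': occ=5, LF[12]=C('a')+5=1+5=6
L[13]='a': occ=6, LF[13]=C('a')+6=1+6=7
L[14]='b': occ=6, LF[14]=C('b')+6=11+6=17
L[15]='b': occ=7, LF[15]=C('b')+7=11+7=18
L[16]='a': occ=7, LF[16]=C('a')+7=1+7=8
L[17]='a': occ=8, LF[17]=C('a')+8=1+8=9
L[18]='b': occ=8, LF[18]=C('b')+8=11+8=19
L[19]='a': occ=9, LF[19]=C('a')+9=1+9=10

Answer: 1 11 12 13 0 2 14 15 3 16 4 5 6 7 17 18 8 9 19 10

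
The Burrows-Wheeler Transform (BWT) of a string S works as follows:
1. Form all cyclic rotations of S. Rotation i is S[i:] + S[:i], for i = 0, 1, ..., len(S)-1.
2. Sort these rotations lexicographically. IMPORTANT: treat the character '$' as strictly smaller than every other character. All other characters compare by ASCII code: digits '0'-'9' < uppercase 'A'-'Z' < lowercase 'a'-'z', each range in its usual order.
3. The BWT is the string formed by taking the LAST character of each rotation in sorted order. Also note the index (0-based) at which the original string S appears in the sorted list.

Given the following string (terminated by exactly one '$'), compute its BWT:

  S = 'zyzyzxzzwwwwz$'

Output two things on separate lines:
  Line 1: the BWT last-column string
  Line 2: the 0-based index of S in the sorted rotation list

Answer: zzwwwzzzwzyy$x
12

Derivation:
All 14 rotations (rotation i = S[i:]+S[:i]):
  rot[0] = zyzyzxzzwwwwz$
  rot[1] = yzyzxzzwwwwz$z
  rot[2] = zyzxzzwwwwz$zy
  rot[3] = yzxzzwwwwz$zyz
  rot[4] = zxzzwwwwz$zyzy
  rot[5] = xzzwwwwz$zyzyz
  rot[6] = zzwwwwz$zyzyzx
  rot[7] = zwwwwz$zyzyzxz
  rot[8] = wwwwz$zyzyzxzz
  rot[9] = wwwz$zyzyzxzzw
  rot[10] = wwz$zyzyzxzzww
  rot[11] = wz$zyzyzxzzwww
  rot[12] = z$zyzyzxzzwwww
  rot[13] = $zyzyzxzzwwwwz
Sorted (with $ < everything):
  sorted[0] = $zyzyzxzzwwwwz  (last char: 'z')
  sorted[1] = wwwwz$zyzyzxzz  (last char: 'z')
  sorted[2] = wwwz$zyzyzxzzw  (last char: 'w')
  sorted[3] = wwz$zyzyzxzzww  (last char: 'w')
  sorted[4] = wz$zyzyzxzzwww  (last char: 'w')
  sorted[5] = xzzwwwwz$zyzyz  (last char: 'z')
  sorted[6] = yzxzzwwwwz$zyz  (last char: 'z')
  sorted[7] = yzyzxzzwwwwz$z  (last char: 'z')
  sorted[8] = z$zyzyzxzzwwww  (last char: 'w')
  sorted[9] = zwwwwz$zyzyzxz  (last char: 'z')
  sorted[10] = zxzzwwwwz$zyzy  (last char: 'y')
  sorted[11] = zyzxzzwwwwz$zy  (last char: 'y')
  sorted[12] = zyzyzxzzwwwwz$  (last char: '$')
  sorted[13] = zzwwwwz$zyzyzx  (last char: 'x')
Last column: zzwwwzzzwzyy$x
Original string S is at sorted index 12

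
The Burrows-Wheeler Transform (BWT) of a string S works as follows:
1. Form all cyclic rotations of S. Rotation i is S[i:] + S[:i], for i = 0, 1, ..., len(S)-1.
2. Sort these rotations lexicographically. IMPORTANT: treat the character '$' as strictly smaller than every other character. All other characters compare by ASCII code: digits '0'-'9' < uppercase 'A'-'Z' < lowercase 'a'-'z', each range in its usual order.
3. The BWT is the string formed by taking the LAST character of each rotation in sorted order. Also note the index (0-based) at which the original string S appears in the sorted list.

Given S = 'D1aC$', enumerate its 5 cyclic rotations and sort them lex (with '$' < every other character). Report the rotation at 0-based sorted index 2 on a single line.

Answer: C$D1a

Derivation:
All 5 rotations (rotation i = S[i:]+S[:i]):
  rot[0] = D1aC$
  rot[1] = 1aC$D
  rot[2] = aC$D1
  rot[3] = C$D1a
  rot[4] = $D1aC
Sorted (with $ < everything):
  sorted[0] = $D1aC
  sorted[1] = 1aC$D
  sorted[2] = C$D1a
  sorted[3] = D1aC$
  sorted[4] = aC$D1
sorted[2] = C$D1a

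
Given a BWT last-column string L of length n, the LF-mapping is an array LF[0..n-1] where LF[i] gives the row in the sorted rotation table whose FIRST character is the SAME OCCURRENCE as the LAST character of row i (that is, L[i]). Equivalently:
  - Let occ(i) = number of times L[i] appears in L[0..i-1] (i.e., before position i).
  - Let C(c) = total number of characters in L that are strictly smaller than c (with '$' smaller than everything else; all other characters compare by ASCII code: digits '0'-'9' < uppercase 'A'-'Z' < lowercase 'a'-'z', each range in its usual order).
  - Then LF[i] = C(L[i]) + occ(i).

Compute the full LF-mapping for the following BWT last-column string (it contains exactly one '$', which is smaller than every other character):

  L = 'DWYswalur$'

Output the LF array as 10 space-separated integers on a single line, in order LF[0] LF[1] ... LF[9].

Char counts: '$':1, 'D':1, 'W':1, 'Y':1, 'a':1, 'l':1, 'r':1, 's':1, 'u':1, 'w':1
C (first-col start): C('$')=0, C('D')=1, C('W')=2, C('Y')=3, C('a')=4, C('l')=5, C('r')=6, C('s')=7, C('u')=8, C('w')=9
L[0]='D': occ=0, LF[0]=C('D')+0=1+0=1
L[1]='W': occ=0, LF[1]=C('W')+0=2+0=2
L[2]='Y': occ=0, LF[2]=C('Y')+0=3+0=3
L[3]='s': occ=0, LF[3]=C('s')+0=7+0=7
L[4]='w': occ=0, LF[4]=C('w')+0=9+0=9
L[5]='a': occ=0, LF[5]=C('a')+0=4+0=4
L[6]='l': occ=0, LF[6]=C('l')+0=5+0=5
L[7]='u': occ=0, LF[7]=C('u')+0=8+0=8
L[8]='r': occ=0, LF[8]=C('r')+0=6+0=6
L[9]='$': occ=0, LF[9]=C('$')+0=0+0=0

Answer: 1 2 3 7 9 4 5 8 6 0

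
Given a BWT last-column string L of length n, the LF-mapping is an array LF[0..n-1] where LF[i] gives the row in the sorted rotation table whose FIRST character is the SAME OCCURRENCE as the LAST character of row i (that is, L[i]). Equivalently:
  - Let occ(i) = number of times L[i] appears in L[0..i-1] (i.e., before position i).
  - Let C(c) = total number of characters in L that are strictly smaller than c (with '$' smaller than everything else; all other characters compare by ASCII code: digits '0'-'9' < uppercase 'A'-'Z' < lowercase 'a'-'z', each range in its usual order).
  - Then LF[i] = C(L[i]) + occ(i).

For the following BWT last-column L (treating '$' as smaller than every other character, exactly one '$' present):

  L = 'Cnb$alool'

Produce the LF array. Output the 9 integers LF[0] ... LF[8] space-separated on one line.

Char counts: '$':1, 'C':1, 'a':1, 'b':1, 'l':2, 'n':1, 'o':2
C (first-col start): C('$')=0, C('C')=1, C('a')=2, C('b')=3, C('l')=4, C('n')=6, C('o')=7
L[0]='C': occ=0, LF[0]=C('C')+0=1+0=1
L[1]='n': occ=0, LF[1]=C('n')+0=6+0=6
L[2]='b': occ=0, LF[2]=C('b')+0=3+0=3
L[3]='$': occ=0, LF[3]=C('$')+0=0+0=0
L[4]='a': occ=0, LF[4]=C('a')+0=2+0=2
L[5]='l': occ=0, LF[5]=C('l')+0=4+0=4
L[6]='o': occ=0, LF[6]=C('o')+0=7+0=7
L[7]='o': occ=1, LF[7]=C('o')+1=7+1=8
L[8]='l': occ=1, LF[8]=C('l')+1=4+1=5

Answer: 1 6 3 0 2 4 7 8 5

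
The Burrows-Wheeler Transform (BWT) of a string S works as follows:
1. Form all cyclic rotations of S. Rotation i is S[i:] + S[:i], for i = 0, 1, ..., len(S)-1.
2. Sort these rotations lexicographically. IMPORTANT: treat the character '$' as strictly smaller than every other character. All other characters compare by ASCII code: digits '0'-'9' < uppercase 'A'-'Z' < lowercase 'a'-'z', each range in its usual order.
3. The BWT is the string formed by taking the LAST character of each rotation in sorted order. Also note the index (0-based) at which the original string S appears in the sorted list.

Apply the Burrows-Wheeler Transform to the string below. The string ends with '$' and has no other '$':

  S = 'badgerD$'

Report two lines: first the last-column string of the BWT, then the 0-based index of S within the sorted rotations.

All 8 rotations (rotation i = S[i:]+S[:i]):
  rot[0] = badgerD$
  rot[1] = adgerD$b
  rot[2] = dgerD$ba
  rot[3] = gerD$bad
  rot[4] = erD$badg
  rot[5] = rD$badge
  rot[6] = D$badger
  rot[7] = $badgerD
Sorted (with $ < everything):
  sorted[0] = $badgerD  (last char: 'D')
  sorted[1] = D$badger  (last char: 'r')
  sorted[2] = adgerD$b  (last char: 'b')
  sorted[3] = badgerD$  (last char: '$')
  sorted[4] = dgerD$ba  (last char: 'a')
  sorted[5] = erD$badg  (last char: 'g')
  sorted[6] = gerD$bad  (last char: 'd')
  sorted[7] = rD$badge  (last char: 'e')
Last column: Drb$agde
Original string S is at sorted index 3

Answer: Drb$agde
3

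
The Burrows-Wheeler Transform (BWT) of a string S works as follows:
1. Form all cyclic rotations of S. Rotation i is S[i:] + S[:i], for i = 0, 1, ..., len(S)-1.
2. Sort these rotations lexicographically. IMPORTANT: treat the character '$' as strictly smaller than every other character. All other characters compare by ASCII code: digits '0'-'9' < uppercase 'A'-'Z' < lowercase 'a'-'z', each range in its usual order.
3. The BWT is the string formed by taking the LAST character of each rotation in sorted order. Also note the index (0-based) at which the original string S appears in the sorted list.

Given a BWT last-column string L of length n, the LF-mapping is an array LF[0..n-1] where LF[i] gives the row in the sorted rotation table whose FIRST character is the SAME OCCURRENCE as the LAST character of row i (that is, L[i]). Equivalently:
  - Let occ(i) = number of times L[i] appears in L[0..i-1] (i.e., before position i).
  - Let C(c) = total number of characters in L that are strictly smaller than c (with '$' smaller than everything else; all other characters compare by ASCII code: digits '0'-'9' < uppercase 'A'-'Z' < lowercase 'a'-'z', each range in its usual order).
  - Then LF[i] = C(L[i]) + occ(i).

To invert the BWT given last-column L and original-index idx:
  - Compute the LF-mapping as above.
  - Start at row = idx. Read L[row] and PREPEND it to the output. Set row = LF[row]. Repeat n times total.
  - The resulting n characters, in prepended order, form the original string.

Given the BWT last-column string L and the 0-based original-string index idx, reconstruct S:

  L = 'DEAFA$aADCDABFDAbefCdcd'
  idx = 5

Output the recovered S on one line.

LF mapping: 9 13 1 14 2 0 16 3 10 7 11 4 6 15 12 5 17 21 22 8 19 18 20
Walk LF starting at row 5, prepending L[row]:
  step 1: row=5, L[5]='$', prepend. Next row=LF[5]=0
  step 2: row=0, L[0]='D', prepend. Next row=LF[0]=9
  step 3: row=9, L[9]='C', prepend. Next row=LF[9]=7
  step 4: row=7, L[7]='A', prepend. Next row=LF[7]=3
  step 5: row=3, L[3]='F', prepend. Next row=LF[3]=14
  step 6: row=14, L[14]='D', prepend. Next row=LF[14]=12
  step 7: row=12, L[12]='B', prepend. Next row=LF[12]=6
  step 8: row=6, L[6]='a', prepend. Next row=LF[6]=16
  step 9: row=16, L[16]='b', prepend. Next row=LF[16]=17
  step 10: row=17, L[17]='e', prepend. Next row=LF[17]=21
  step 11: row=21, L[21]='c', prepend. Next row=LF[21]=18
  step 12: row=18, L[18]='f', prepend. Next row=LF[18]=22
  step 13: row=22, L[22]='d', prepend. Next row=LF[22]=20
  step 14: row=20, L[20]='d', prepend. Next row=LF[20]=19
  step 15: row=19, L[19]='C', prepend. Next row=LF[19]=8
  step 16: row=8, L[8]='D', prepend. Next row=LF[8]=10
  step 17: row=10, L[10]='D', prepend. Next row=LF[10]=11
  step 18: row=11, L[11]='A', prepend. Next row=LF[11]=4
  step 19: row=4, L[4]='A', prepend. Next row=LF[4]=2
  step 20: row=2, L[2]='A', prepend. Next row=LF[2]=1
  step 21: row=1, L[1]='E', prepend. Next row=LF[1]=13
  step 22: row=13, L[13]='F', prepend. Next row=LF[13]=15
  step 23: row=15, L[15]='A', prepend. Next row=LF[15]=5
Reversed output: AFEAAADDCddfcebaBDFACD$

Answer: AFEAAADDCddfcebaBDFACD$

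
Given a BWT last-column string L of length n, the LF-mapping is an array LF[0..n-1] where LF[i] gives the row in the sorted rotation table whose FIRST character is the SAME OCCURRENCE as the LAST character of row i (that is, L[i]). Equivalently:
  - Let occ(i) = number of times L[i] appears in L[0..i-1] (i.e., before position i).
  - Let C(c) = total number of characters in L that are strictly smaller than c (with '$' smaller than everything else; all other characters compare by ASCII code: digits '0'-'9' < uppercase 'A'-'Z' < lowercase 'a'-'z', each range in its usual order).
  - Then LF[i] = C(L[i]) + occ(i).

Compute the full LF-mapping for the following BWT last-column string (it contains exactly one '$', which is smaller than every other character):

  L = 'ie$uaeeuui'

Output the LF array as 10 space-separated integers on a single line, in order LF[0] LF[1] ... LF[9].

Char counts: '$':1, 'a':1, 'e':3, 'i':2, 'u':3
C (first-col start): C('$')=0, C('a')=1, C('e')=2, C('i')=5, C('u')=7
L[0]='i': occ=0, LF[0]=C('i')+0=5+0=5
L[1]='e': occ=0, LF[1]=C('e')+0=2+0=2
L[2]='$': occ=0, LF[2]=C('$')+0=0+0=0
L[3]='u': occ=0, LF[3]=C('u')+0=7+0=7
L[4]='a': occ=0, LF[4]=C('a')+0=1+0=1
L[5]='e': occ=1, LF[5]=C('e')+1=2+1=3
L[6]='e': occ=2, LF[6]=C('e')+2=2+2=4
L[7]='u': occ=1, LF[7]=C('u')+1=7+1=8
L[8]='u': occ=2, LF[8]=C('u')+2=7+2=9
L[9]='i': occ=1, LF[9]=C('i')+1=5+1=6

Answer: 5 2 0 7 1 3 4 8 9 6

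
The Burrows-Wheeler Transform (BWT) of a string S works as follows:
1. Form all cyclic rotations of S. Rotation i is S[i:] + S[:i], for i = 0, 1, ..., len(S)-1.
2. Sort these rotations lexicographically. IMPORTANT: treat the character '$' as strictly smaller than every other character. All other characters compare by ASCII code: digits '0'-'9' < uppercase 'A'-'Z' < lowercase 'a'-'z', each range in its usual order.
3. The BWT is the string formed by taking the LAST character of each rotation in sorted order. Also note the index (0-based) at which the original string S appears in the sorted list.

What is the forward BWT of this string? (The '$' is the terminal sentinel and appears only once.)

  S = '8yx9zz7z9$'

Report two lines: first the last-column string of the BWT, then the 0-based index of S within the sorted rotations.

Answer: 9z$zxy8z79
2

Derivation:
All 10 rotations (rotation i = S[i:]+S[:i]):
  rot[0] = 8yx9zz7z9$
  rot[1] = yx9zz7z9$8
  rot[2] = x9zz7z9$8y
  rot[3] = 9zz7z9$8yx
  rot[4] = zz7z9$8yx9
  rot[5] = z7z9$8yx9z
  rot[6] = 7z9$8yx9zz
  rot[7] = z9$8yx9zz7
  rot[8] = 9$8yx9zz7z
  rot[9] = $8yx9zz7z9
Sorted (with $ < everything):
  sorted[0] = $8yx9zz7z9  (last char: '9')
  sorted[1] = 7z9$8yx9zz  (last char: 'z')
  sorted[2] = 8yx9zz7z9$  (last char: '$')
  sorted[3] = 9$8yx9zz7z  (last char: 'z')
  sorted[4] = 9zz7z9$8yx  (last char: 'x')
  sorted[5] = x9zz7z9$8y  (last char: 'y')
  sorted[6] = yx9zz7z9$8  (last char: '8')
  sorted[7] = z7z9$8yx9z  (last char: 'z')
  sorted[8] = z9$8yx9zz7  (last char: '7')
  sorted[9] = zz7z9$8yx9  (last char: '9')
Last column: 9z$zxy8z79
Original string S is at sorted index 2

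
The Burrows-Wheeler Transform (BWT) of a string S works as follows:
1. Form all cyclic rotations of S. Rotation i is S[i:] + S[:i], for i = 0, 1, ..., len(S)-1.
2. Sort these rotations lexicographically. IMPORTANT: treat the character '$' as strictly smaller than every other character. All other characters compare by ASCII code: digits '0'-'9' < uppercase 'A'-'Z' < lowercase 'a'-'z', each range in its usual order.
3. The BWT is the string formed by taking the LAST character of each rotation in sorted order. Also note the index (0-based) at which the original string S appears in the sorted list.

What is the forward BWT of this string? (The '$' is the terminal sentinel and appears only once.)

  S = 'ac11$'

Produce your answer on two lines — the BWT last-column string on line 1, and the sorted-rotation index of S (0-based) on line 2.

All 5 rotations (rotation i = S[i:]+S[:i]):
  rot[0] = ac11$
  rot[1] = c11$a
  rot[2] = 11$ac
  rot[3] = 1$ac1
  rot[4] = $ac11
Sorted (with $ < everything):
  sorted[0] = $ac11  (last char: '1')
  sorted[1] = 1$ac1  (last char: '1')
  sorted[2] = 11$ac  (last char: 'c')
  sorted[3] = ac11$  (last char: '$')
  sorted[4] = c11$a  (last char: 'a')
Last column: 11c$a
Original string S is at sorted index 3

Answer: 11c$a
3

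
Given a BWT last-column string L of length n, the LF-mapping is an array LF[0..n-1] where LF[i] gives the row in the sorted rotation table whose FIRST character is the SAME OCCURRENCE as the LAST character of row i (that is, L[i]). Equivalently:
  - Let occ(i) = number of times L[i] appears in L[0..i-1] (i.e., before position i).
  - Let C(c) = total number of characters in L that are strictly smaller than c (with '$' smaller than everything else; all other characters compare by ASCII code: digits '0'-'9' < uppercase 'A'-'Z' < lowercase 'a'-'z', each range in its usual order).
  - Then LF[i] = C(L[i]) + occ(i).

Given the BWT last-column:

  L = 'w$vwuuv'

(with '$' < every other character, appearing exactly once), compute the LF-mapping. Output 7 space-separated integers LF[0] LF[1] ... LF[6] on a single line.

Answer: 5 0 3 6 1 2 4

Derivation:
Char counts: '$':1, 'u':2, 'v':2, 'w':2
C (first-col start): C('$')=0, C('u')=1, C('v')=3, C('w')=5
L[0]='w': occ=0, LF[0]=C('w')+0=5+0=5
L[1]='$': occ=0, LF[1]=C('$')+0=0+0=0
L[2]='v': occ=0, LF[2]=C('v')+0=3+0=3
L[3]='w': occ=1, LF[3]=C('w')+1=5+1=6
L[4]='u': occ=0, LF[4]=C('u')+0=1+0=1
L[5]='u': occ=1, LF[5]=C('u')+1=1+1=2
L[6]='v': occ=1, LF[6]=C('v')+1=3+1=4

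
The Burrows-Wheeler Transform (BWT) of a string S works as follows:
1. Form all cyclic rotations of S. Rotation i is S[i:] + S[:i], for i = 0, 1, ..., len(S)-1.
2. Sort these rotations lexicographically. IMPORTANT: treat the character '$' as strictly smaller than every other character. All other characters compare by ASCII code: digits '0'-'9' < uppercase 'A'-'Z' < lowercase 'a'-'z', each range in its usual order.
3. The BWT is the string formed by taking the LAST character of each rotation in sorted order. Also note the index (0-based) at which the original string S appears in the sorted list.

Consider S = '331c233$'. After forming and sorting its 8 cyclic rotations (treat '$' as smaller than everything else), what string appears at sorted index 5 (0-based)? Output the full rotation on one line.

All 8 rotations (rotation i = S[i:]+S[:i]):
  rot[0] = 331c233$
  rot[1] = 31c233$3
  rot[2] = 1c233$33
  rot[3] = c233$331
  rot[4] = 233$331c
  rot[5] = 33$331c2
  rot[6] = 3$331c23
  rot[7] = $331c233
Sorted (with $ < everything):
  sorted[0] = $331c233
  sorted[1] = 1c233$33
  sorted[2] = 233$331c
  sorted[3] = 3$331c23
  sorted[4] = 31c233$3
  sorted[5] = 33$331c2
  sorted[6] = 331c233$
  sorted[7] = c233$331
sorted[5] = 33$331c2

Answer: 33$331c2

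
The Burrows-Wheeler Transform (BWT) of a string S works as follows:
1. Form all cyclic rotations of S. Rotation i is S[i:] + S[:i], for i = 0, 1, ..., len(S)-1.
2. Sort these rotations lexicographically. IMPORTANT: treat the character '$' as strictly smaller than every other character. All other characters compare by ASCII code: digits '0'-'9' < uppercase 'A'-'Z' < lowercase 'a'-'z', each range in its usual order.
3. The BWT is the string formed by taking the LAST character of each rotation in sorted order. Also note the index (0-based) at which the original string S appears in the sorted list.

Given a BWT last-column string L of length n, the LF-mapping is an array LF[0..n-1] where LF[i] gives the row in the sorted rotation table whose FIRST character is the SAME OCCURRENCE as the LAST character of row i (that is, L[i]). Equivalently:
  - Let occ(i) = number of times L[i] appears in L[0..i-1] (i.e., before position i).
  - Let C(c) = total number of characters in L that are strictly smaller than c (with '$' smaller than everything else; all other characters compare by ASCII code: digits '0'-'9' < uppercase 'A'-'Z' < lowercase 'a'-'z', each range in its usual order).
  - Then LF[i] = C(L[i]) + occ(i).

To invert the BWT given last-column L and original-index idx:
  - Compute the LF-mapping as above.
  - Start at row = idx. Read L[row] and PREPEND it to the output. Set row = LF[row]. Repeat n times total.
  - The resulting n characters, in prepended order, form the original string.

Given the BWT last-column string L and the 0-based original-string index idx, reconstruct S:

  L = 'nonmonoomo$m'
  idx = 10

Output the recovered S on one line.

LF mapping: 4 7 5 1 8 6 9 10 2 11 0 3
Walk LF starting at row 10, prepending L[row]:
  step 1: row=10, L[10]='$', prepend. Next row=LF[10]=0
  step 2: row=0, L[0]='n', prepend. Next row=LF[0]=4
  step 3: row=4, L[4]='o', prepend. Next row=LF[4]=8
  step 4: row=8, L[8]='m', prepend. Next row=LF[8]=2
  step 5: row=2, L[2]='n', prepend. Next row=LF[2]=5
  step 6: row=5, L[5]='n', prepend. Next row=LF[5]=6
  step 7: row=6, L[6]='o', prepend. Next row=LF[6]=9
  step 8: row=9, L[9]='o', prepend. Next row=LF[9]=11
  step 9: row=11, L[11]='m', prepend. Next row=LF[11]=3
  step 10: row=3, L[3]='m', prepend. Next row=LF[3]=1
  step 11: row=1, L[1]='o', prepend. Next row=LF[1]=7
  step 12: row=7, L[7]='o', prepend. Next row=LF[7]=10
Reversed output: oommoonnmon$

Answer: oommoonnmon$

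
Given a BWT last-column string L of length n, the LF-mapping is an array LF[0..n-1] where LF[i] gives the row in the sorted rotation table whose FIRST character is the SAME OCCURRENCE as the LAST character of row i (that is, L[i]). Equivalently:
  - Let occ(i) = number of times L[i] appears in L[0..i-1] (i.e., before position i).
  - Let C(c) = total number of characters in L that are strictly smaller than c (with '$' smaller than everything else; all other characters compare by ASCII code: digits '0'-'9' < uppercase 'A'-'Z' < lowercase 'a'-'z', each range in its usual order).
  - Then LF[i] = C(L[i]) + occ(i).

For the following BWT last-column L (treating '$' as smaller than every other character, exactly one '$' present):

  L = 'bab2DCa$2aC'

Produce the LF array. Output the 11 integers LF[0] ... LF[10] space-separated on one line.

Char counts: '$':1, '2':2, 'C':2, 'D':1, 'a':3, 'b':2
C (first-col start): C('$')=0, C('2')=1, C('C')=3, C('D')=5, C('a')=6, C('b')=9
L[0]='b': occ=0, LF[0]=C('b')+0=9+0=9
L[1]='a': occ=0, LF[1]=C('a')+0=6+0=6
L[2]='b': occ=1, LF[2]=C('b')+1=9+1=10
L[3]='2': occ=0, LF[3]=C('2')+0=1+0=1
L[4]='D': occ=0, LF[4]=C('D')+0=5+0=5
L[5]='C': occ=0, LF[5]=C('C')+0=3+0=3
L[6]='a': occ=1, LF[6]=C('a')+1=6+1=7
L[7]='$': occ=0, LF[7]=C('$')+0=0+0=0
L[8]='2': occ=1, LF[8]=C('2')+1=1+1=2
L[9]='a': occ=2, LF[9]=C('a')+2=6+2=8
L[10]='C': occ=1, LF[10]=C('C')+1=3+1=4

Answer: 9 6 10 1 5 3 7 0 2 8 4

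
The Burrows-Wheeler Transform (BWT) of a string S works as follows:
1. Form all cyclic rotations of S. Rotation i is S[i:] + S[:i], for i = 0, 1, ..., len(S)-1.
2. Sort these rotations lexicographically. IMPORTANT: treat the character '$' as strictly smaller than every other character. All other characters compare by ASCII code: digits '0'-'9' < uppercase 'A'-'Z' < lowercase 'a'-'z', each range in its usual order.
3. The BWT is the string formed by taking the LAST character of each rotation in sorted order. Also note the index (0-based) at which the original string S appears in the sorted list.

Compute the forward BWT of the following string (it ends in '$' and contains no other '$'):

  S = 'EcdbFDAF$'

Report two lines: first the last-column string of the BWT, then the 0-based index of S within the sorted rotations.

Answer: FDF$AbdEc
3

Derivation:
All 9 rotations (rotation i = S[i:]+S[:i]):
  rot[0] = EcdbFDAF$
  rot[1] = cdbFDAF$E
  rot[2] = dbFDAF$Ec
  rot[3] = bFDAF$Ecd
  rot[4] = FDAF$Ecdb
  rot[5] = DAF$EcdbF
  rot[6] = AF$EcdbFD
  rot[7] = F$EcdbFDA
  rot[8] = $EcdbFDAF
Sorted (with $ < everything):
  sorted[0] = $EcdbFDAF  (last char: 'F')
  sorted[1] = AF$EcdbFD  (last char: 'D')
  sorted[2] = DAF$EcdbF  (last char: 'F')
  sorted[3] = EcdbFDAF$  (last char: '$')
  sorted[4] = F$EcdbFDA  (last char: 'A')
  sorted[5] = FDAF$Ecdb  (last char: 'b')
  sorted[6] = bFDAF$Ecd  (last char: 'd')
  sorted[7] = cdbFDAF$E  (last char: 'E')
  sorted[8] = dbFDAF$Ec  (last char: 'c')
Last column: FDF$AbdEc
Original string S is at sorted index 3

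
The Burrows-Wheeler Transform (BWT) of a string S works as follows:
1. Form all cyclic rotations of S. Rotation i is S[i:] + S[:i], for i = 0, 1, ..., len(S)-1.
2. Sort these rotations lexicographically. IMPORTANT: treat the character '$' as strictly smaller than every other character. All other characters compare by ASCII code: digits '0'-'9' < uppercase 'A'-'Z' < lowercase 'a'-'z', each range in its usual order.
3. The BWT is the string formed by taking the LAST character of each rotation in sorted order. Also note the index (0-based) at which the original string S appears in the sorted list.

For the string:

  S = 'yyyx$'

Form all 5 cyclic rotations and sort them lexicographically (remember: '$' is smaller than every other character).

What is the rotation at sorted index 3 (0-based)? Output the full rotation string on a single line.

Answer: yyx$y

Derivation:
All 5 rotations (rotation i = S[i:]+S[:i]):
  rot[0] = yyyx$
  rot[1] = yyx$y
  rot[2] = yx$yy
  rot[3] = x$yyy
  rot[4] = $yyyx
Sorted (with $ < everything):
  sorted[0] = $yyyx
  sorted[1] = x$yyy
  sorted[2] = yx$yy
  sorted[3] = yyx$y
  sorted[4] = yyyx$
sorted[3] = yyx$y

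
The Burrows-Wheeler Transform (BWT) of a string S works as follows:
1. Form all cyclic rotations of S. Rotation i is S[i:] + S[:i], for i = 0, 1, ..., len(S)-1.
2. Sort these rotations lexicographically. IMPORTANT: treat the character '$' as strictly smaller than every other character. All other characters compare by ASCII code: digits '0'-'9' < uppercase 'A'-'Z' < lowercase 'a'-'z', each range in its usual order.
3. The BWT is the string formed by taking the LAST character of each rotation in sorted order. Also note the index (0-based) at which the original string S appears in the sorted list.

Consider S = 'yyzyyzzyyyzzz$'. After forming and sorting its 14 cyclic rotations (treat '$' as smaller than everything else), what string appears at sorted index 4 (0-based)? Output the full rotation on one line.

Answer: yyzzz$yyzyyzzy

Derivation:
All 14 rotations (rotation i = S[i:]+S[:i]):
  rot[0] = yyzyyzzyyyzzz$
  rot[1] = yzyyzzyyyzzz$y
  rot[2] = zyyzzyyyzzz$yy
  rot[3] = yyzzyyyzzz$yyz
  rot[4] = yzzyyyzzz$yyzy
  rot[5] = zzyyyzzz$yyzyy
  rot[6] = zyyyzzz$yyzyyz
  rot[7] = yyyzzz$yyzyyzz
  rot[8] = yyzzz$yyzyyzzy
  rot[9] = yzzz$yyzyyzzyy
  rot[10] = zzz$yyzyyzzyyy
  rot[11] = zz$yyzyyzzyyyz
  rot[12] = z$yyzyyzzyyyzz
  rot[13] = $yyzyyzzyyyzzz
Sorted (with $ < everything):
  sorted[0] = $yyzyyzzyyyzzz
  sorted[1] = yyyzzz$yyzyyzz
  sorted[2] = yyzyyzzyyyzzz$
  sorted[3] = yyzzyyyzzz$yyz
  sorted[4] = yyzzz$yyzyyzzy
  sorted[5] = yzyyzzyyyzzz$y
  sorted[6] = yzzyyyzzz$yyzy
  sorted[7] = yzzz$yyzyyzzyy
  sorted[8] = z$yyzyyzzyyyzz
  sorted[9] = zyyyzzz$yyzyyz
  sorted[10] = zyyzzyyyzzz$yy
  sorted[11] = zz$yyzyyzzyyyz
  sorted[12] = zzyyyzzz$yyzyy
  sorted[13] = zzz$yyzyyzzyyy
sorted[4] = yyzzz$yyzyyzzy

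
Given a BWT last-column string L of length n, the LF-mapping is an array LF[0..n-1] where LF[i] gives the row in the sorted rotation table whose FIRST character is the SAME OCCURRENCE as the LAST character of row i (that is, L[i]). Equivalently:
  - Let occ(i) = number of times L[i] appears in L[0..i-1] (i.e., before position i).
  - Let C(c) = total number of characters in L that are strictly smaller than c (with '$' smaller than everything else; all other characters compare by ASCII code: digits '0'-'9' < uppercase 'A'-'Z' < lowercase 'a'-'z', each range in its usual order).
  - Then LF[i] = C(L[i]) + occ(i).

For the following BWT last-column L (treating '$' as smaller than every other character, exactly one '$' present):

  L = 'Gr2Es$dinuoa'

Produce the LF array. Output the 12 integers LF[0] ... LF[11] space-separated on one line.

Answer: 3 9 1 2 10 0 5 6 7 11 8 4

Derivation:
Char counts: '$':1, '2':1, 'E':1, 'G':1, 'a':1, 'd':1, 'i':1, 'n':1, 'o':1, 'r':1, 's':1, 'u':1
C (first-col start): C('$')=0, C('2')=1, C('E')=2, C('G')=3, C('a')=4, C('d')=5, C('i')=6, C('n')=7, C('o')=8, C('r')=9, C('s')=10, C('u')=11
L[0]='G': occ=0, LF[0]=C('G')+0=3+0=3
L[1]='r': occ=0, LF[1]=C('r')+0=9+0=9
L[2]='2': occ=0, LF[2]=C('2')+0=1+0=1
L[3]='E': occ=0, LF[3]=C('E')+0=2+0=2
L[4]='s': occ=0, LF[4]=C('s')+0=10+0=10
L[5]='$': occ=0, LF[5]=C('$')+0=0+0=0
L[6]='d': occ=0, LF[6]=C('d')+0=5+0=5
L[7]='i': occ=0, LF[7]=C('i')+0=6+0=6
L[8]='n': occ=0, LF[8]=C('n')+0=7+0=7
L[9]='u': occ=0, LF[9]=C('u')+0=11+0=11
L[10]='o': occ=0, LF[10]=C('o')+0=8+0=8
L[11]='a': occ=0, LF[11]=C('a')+0=4+0=4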